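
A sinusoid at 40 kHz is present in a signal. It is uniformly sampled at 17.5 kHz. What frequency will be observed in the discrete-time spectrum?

40 kHz mod fs = 5 kHz.
5 kHz ≤ fs/2 = 8.75 kHz, appears at 5 kHz.

5 kHz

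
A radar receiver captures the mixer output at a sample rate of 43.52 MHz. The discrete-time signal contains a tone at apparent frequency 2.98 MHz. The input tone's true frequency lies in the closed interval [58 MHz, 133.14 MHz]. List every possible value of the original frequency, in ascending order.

Frequencies that alias to 2.98 MHz are k·fs ± 2.98 MHz for integer k ≥ 0.
k=0: 2.98 MHz.
k=1: 40.54 MHz, 46.5 MHz.
k=2: 84.06 MHz, 90.02 MHz.
k=3: 127.58 MHz, 133.54 MHz.
k=4: 171.1 MHz, 177.06 MHz.
Within [58 MHz, 133.14 MHz]: 84.06 MHz, 90.02 MHz, 127.58 MHz.

84.06 MHz, 90.02 MHz, 127.58 MHz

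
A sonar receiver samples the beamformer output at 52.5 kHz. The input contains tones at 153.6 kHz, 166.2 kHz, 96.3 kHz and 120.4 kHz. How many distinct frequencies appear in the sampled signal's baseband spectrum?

3

fs/2 = 26.25 kHz.
153.6 kHz mod fs = 48.6 kHz.
48.6 kHz > fs/2 = 26.25 kHz, folds to fs − 48.6 kHz = 3.9 kHz.
166.2 kHz mod fs = 8.7 kHz.
8.7 kHz ≤ fs/2 = 26.25 kHz, appears at 8.7 kHz.
96.3 kHz mod fs = 43.8 kHz.
43.8 kHz > fs/2 = 26.25 kHz, folds to fs − 43.8 kHz = 8.7 kHz.
120.4 kHz mod fs = 15.4 kHz.
15.4 kHz ≤ fs/2 = 26.25 kHz, appears at 15.4 kHz.
Distinct values: {3.9 kHz, 8.7 kHz, 15.4 kHz} → 3.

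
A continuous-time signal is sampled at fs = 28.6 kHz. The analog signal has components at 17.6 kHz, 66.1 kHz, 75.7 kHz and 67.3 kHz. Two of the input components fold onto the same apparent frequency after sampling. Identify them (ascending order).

67.3 kHz, 75.7 kHz

fs/2 = 14.3 kHz.
17.6 kHz > fs/2 = 14.3 kHz, folds to fs − 17.6 kHz = 11 kHz.
66.1 kHz mod fs = 8.9 kHz.
8.9 kHz ≤ fs/2 = 14.3 kHz, appears at 8.9 kHz.
75.7 kHz mod fs = 18.5 kHz.
18.5 kHz > fs/2 = 14.3 kHz, folds to fs − 18.5 kHz = 10.1 kHz.
67.3 kHz mod fs = 10.1 kHz.
10.1 kHz ≤ fs/2 = 14.3 kHz, appears at 10.1 kHz.
67.3 kHz and 75.7 kHz both map to 10.1 kHz.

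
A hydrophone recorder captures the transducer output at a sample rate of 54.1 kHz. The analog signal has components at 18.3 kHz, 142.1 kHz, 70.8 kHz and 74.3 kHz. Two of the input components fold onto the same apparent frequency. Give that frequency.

20.2 kHz

fs/2 = 27.05 kHz.
18.3 kHz ≤ fs/2 = 27.05 kHz, passes unchanged.
142.1 kHz mod fs = 33.9 kHz.
33.9 kHz > fs/2 = 27.05 kHz, folds to fs − 33.9 kHz = 20.2 kHz.
70.8 kHz mod fs = 16.7 kHz.
16.7 kHz ≤ fs/2 = 27.05 kHz, appears at 16.7 kHz.
74.3 kHz mod fs = 20.2 kHz.
20.2 kHz ≤ fs/2 = 27.05 kHz, appears at 20.2 kHz.
74.3 kHz and 142.1 kHz both map to 20.2 kHz.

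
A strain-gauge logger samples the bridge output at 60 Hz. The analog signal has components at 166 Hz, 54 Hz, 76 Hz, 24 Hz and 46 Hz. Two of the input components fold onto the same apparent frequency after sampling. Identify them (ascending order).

fs/2 = 30 Hz.
166 Hz mod fs = 46 Hz.
46 Hz > fs/2 = 30 Hz, folds to fs − 46 Hz = 14 Hz.
54 Hz > fs/2 = 30 Hz, folds to fs − 54 Hz = 6 Hz.
76 Hz mod fs = 16 Hz.
16 Hz ≤ fs/2 = 30 Hz, appears at 16 Hz.
24 Hz ≤ fs/2 = 30 Hz, passes unchanged.
46 Hz > fs/2 = 30 Hz, folds to fs − 46 Hz = 14 Hz.
46 Hz and 166 Hz both map to 14 Hz.

46 Hz, 166 Hz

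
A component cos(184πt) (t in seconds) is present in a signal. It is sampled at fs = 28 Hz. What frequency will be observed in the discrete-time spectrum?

8 Hz

ω = 184π rad/s → f = ω/(2π) = 92 Hz.
92 Hz mod fs = 8 Hz.
8 Hz ≤ fs/2 = 14 Hz, appears at 8 Hz.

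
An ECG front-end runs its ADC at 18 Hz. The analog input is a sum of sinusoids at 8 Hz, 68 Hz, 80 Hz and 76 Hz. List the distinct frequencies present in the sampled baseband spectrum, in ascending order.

4 Hz, 8 Hz

fs/2 = 9 Hz.
8 Hz ≤ fs/2 = 9 Hz, passes unchanged.
68 Hz mod fs = 14 Hz.
14 Hz > fs/2 = 9 Hz, folds to fs − 14 Hz = 4 Hz.
80 Hz mod fs = 8 Hz.
8 Hz ≤ fs/2 = 9 Hz, appears at 8 Hz.
76 Hz mod fs = 4 Hz.
4 Hz ≤ fs/2 = 9 Hz, appears at 4 Hz.
Distinct values: {4 Hz, 8 Hz}.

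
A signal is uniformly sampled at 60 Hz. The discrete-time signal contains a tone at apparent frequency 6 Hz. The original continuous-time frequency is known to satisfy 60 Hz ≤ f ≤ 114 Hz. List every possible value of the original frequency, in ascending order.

Frequencies that alias to 6 Hz are k·fs ± 6 Hz for integer k ≥ 0.
k=0: 6 Hz.
k=1: 54 Hz, 66 Hz.
k=2: 114 Hz, 126 Hz.
k=3: 174 Hz, 186 Hz.
Within [60 Hz, 114 Hz]: 66 Hz, 114 Hz.

66 Hz, 114 Hz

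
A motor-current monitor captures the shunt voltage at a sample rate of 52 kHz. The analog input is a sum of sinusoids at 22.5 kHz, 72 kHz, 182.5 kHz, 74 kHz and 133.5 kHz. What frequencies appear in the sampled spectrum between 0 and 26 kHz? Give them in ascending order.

20 kHz, 22 kHz, 22.5 kHz, 25.5 kHz

fs/2 = 26 kHz.
22.5 kHz ≤ fs/2 = 26 kHz, passes unchanged.
72 kHz mod fs = 20 kHz.
20 kHz ≤ fs/2 = 26 kHz, appears at 20 kHz.
182.5 kHz mod fs = 26.5 kHz.
26.5 kHz > fs/2 = 26 kHz, folds to fs − 26.5 kHz = 25.5 kHz.
74 kHz mod fs = 22 kHz.
22 kHz ≤ fs/2 = 26 kHz, appears at 22 kHz.
133.5 kHz mod fs = 29.5 kHz.
29.5 kHz > fs/2 = 26 kHz, folds to fs − 29.5 kHz = 22.5 kHz.
Distinct values: {20 kHz, 22 kHz, 22.5 kHz, 25.5 kHz}.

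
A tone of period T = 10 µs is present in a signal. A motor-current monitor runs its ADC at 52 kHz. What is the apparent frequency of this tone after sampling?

T = 10 µs → f = 1/T = 100 kHz.
100 kHz mod fs = 48 kHz.
48 kHz > fs/2 = 26 kHz, folds to fs − 48 kHz = 4 kHz.

4 kHz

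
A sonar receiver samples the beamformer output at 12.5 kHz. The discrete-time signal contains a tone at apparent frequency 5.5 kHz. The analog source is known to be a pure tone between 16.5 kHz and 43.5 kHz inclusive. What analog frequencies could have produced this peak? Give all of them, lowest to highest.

Frequencies that alias to 5.5 kHz are k·fs ± 5.5 kHz for integer k ≥ 0.
k=0: 5.5 kHz.
k=1: 7 kHz, 18 kHz.
k=2: 19.5 kHz, 30.5 kHz.
k=3: 32 kHz, 43 kHz.
k=4: 44.5 kHz, 55.5 kHz.
Within [16.5 kHz, 43.5 kHz]: 18 kHz, 19.5 kHz, 30.5 kHz, 32 kHz, 43 kHz.

18 kHz, 19.5 kHz, 30.5 kHz, 32 kHz, 43 kHz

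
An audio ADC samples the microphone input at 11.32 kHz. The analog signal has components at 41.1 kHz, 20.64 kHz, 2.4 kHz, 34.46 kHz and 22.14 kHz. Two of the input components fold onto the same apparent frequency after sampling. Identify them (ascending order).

22.14 kHz, 34.46 kHz

fs/2 = 5.66 kHz.
41.1 kHz mod fs = 7.14 kHz.
7.14 kHz > fs/2 = 5.66 kHz, folds to fs − 7.14 kHz = 4.18 kHz.
20.64 kHz mod fs = 9.32 kHz.
9.32 kHz > fs/2 = 5.66 kHz, folds to fs − 9.32 kHz = 2 kHz.
2.4 kHz ≤ fs/2 = 5.66 kHz, passes unchanged.
34.46 kHz mod fs = 0.5 kHz.
0.5 kHz ≤ fs/2 = 5.66 kHz, appears at 0.5 kHz.
22.14 kHz mod fs = 10.82 kHz.
10.82 kHz > fs/2 = 5.66 kHz, folds to fs − 10.82 kHz = 0.5 kHz.
22.14 kHz and 34.46 kHz both map to 0.5 kHz.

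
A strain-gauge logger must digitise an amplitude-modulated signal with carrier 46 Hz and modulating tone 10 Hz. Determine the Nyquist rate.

AM sidebands sit at fc ± fm = 36 Hz and 56 Hz.
Highest-frequency component: 56 Hz.
Nyquist rate = 2 × 56 Hz = 112 Hz.

112 Hz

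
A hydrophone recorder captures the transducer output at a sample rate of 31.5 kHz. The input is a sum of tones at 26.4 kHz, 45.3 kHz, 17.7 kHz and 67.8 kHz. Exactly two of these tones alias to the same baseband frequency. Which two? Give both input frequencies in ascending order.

17.7 kHz, 45.3 kHz

fs/2 = 15.75 kHz.
26.4 kHz > fs/2 = 15.75 kHz, folds to fs − 26.4 kHz = 5.1 kHz.
45.3 kHz mod fs = 13.8 kHz.
13.8 kHz ≤ fs/2 = 15.75 kHz, appears at 13.8 kHz.
17.7 kHz > fs/2 = 15.75 kHz, folds to fs − 17.7 kHz = 13.8 kHz.
67.8 kHz mod fs = 4.8 kHz.
4.8 kHz ≤ fs/2 = 15.75 kHz, appears at 4.8 kHz.
17.7 kHz and 45.3 kHz both map to 13.8 kHz.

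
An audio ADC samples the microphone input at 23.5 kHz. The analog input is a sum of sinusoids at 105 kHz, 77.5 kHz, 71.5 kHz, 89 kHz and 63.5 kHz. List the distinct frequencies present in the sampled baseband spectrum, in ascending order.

fs/2 = 11.75 kHz.
105 kHz mod fs = 11 kHz.
11 kHz ≤ fs/2 = 11.75 kHz, appears at 11 kHz.
77.5 kHz mod fs = 7 kHz.
7 kHz ≤ fs/2 = 11.75 kHz, appears at 7 kHz.
71.5 kHz mod fs = 1 kHz.
1 kHz ≤ fs/2 = 11.75 kHz, appears at 1 kHz.
89 kHz mod fs = 18.5 kHz.
18.5 kHz > fs/2 = 11.75 kHz, folds to fs − 18.5 kHz = 5 kHz.
63.5 kHz mod fs = 16.5 kHz.
16.5 kHz > fs/2 = 11.75 kHz, folds to fs − 16.5 kHz = 7 kHz.
Distinct values: {1 kHz, 5 kHz, 7 kHz, 11 kHz}.

1 kHz, 5 kHz, 7 kHz, 11 kHz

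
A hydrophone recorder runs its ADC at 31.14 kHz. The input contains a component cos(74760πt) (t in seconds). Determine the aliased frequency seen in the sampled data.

6.24 kHz

ω = 74760π rad/s → f = ω/(2π) = 37380 Hz = 37.38 kHz.
37.38 kHz mod fs = 6.24 kHz.
6.24 kHz ≤ fs/2 = 15.57 kHz, appears at 6.24 kHz.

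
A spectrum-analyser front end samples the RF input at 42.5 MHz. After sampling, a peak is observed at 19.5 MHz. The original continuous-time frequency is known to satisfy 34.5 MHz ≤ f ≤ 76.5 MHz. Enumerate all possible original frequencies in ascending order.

62 MHz, 65.5 MHz

Frequencies that alias to 19.5 MHz are k·fs ± 19.5 MHz for integer k ≥ 0.
k=0: 19.5 MHz.
k=1: 23 MHz, 62 MHz.
k=2: 65.5 MHz, 104.5 MHz.
k=3: 108 MHz, 147 MHz.
Within [34.5 MHz, 76.5 MHz]: 62 MHz, 65.5 MHz.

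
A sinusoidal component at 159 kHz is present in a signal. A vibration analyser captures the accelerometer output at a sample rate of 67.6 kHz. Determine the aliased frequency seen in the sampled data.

159 kHz mod fs = 23.8 kHz.
23.8 kHz ≤ fs/2 = 33.8 kHz, appears at 23.8 kHz.

23.8 kHz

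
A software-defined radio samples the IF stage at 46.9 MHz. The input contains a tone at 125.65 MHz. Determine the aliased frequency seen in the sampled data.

125.65 MHz mod fs = 31.85 MHz.
31.85 MHz > fs/2 = 23.45 MHz, folds to fs − 31.85 MHz = 15.05 MHz.

15.05 MHz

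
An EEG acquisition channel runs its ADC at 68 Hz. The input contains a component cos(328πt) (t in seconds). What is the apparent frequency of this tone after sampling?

28 Hz

ω = 328π rad/s → f = ω/(2π) = 164 Hz.
164 Hz mod fs = 28 Hz.
28 Hz ≤ fs/2 = 34 Hz, appears at 28 Hz.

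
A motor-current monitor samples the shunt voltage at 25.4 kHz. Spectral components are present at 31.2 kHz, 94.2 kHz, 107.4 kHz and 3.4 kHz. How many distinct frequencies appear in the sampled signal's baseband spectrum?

fs/2 = 12.7 kHz.
31.2 kHz mod fs = 5.8 kHz.
5.8 kHz ≤ fs/2 = 12.7 kHz, appears at 5.8 kHz.
94.2 kHz mod fs = 18 kHz.
18 kHz > fs/2 = 12.7 kHz, folds to fs − 18 kHz = 7.4 kHz.
107.4 kHz mod fs = 5.8 kHz.
5.8 kHz ≤ fs/2 = 12.7 kHz, appears at 5.8 kHz.
3.4 kHz ≤ fs/2 = 12.7 kHz, passes unchanged.
Distinct values: {3.4 kHz, 5.8 kHz, 7.4 kHz} → 3.

3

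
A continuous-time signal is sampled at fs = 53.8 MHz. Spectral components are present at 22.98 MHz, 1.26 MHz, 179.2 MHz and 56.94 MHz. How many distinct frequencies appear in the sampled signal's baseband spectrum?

fs/2 = 26.9 MHz.
22.98 MHz ≤ fs/2 = 26.9 MHz, passes unchanged.
1.26 MHz ≤ fs/2 = 26.9 MHz, passes unchanged.
179.2 MHz mod fs = 17.8 MHz.
17.8 MHz ≤ fs/2 = 26.9 MHz, appears at 17.8 MHz.
56.94 MHz mod fs = 3.14 MHz.
3.14 MHz ≤ fs/2 = 26.9 MHz, appears at 3.14 MHz.
Distinct values: {1.26 MHz, 3.14 MHz, 17.8 MHz, 22.98 MHz} → 4.

4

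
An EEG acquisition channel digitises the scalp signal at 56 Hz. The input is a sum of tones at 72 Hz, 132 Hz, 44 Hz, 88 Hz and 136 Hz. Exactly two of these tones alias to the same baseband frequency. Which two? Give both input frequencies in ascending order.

fs/2 = 28 Hz.
72 Hz mod fs = 16 Hz.
16 Hz ≤ fs/2 = 28 Hz, appears at 16 Hz.
132 Hz mod fs = 20 Hz.
20 Hz ≤ fs/2 = 28 Hz, appears at 20 Hz.
44 Hz > fs/2 = 28 Hz, folds to fs − 44 Hz = 12 Hz.
88 Hz mod fs = 32 Hz.
32 Hz > fs/2 = 28 Hz, folds to fs − 32 Hz = 24 Hz.
136 Hz mod fs = 24 Hz.
24 Hz ≤ fs/2 = 28 Hz, appears at 24 Hz.
88 Hz and 136 Hz both map to 24 Hz.

88 Hz, 136 Hz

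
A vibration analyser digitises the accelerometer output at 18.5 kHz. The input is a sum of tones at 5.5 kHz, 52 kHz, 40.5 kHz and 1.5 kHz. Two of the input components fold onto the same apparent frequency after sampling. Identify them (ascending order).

fs/2 = 9.25 kHz.
5.5 kHz ≤ fs/2 = 9.25 kHz, passes unchanged.
52 kHz mod fs = 15 kHz.
15 kHz > fs/2 = 9.25 kHz, folds to fs − 15 kHz = 3.5 kHz.
40.5 kHz mod fs = 3.5 kHz.
3.5 kHz ≤ fs/2 = 9.25 kHz, appears at 3.5 kHz.
1.5 kHz ≤ fs/2 = 9.25 kHz, passes unchanged.
40.5 kHz and 52 kHz both map to 3.5 kHz.

40.5 kHz, 52 kHz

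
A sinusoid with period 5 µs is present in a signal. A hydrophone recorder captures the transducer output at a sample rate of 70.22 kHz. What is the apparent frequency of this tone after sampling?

T = 5 µs → f = 1/T = 200 kHz.
200 kHz mod fs = 59.56 kHz.
59.56 kHz > fs/2 = 35.11 kHz, folds to fs − 59.56 kHz = 10.66 kHz.

10.66 kHz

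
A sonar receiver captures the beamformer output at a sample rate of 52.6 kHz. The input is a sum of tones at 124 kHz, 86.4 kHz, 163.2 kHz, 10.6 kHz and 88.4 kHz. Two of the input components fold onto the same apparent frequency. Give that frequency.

18.8 kHz

fs/2 = 26.3 kHz.
124 kHz mod fs = 18.8 kHz.
18.8 kHz ≤ fs/2 = 26.3 kHz, appears at 18.8 kHz.
86.4 kHz mod fs = 33.8 kHz.
33.8 kHz > fs/2 = 26.3 kHz, folds to fs − 33.8 kHz = 18.8 kHz.
163.2 kHz mod fs = 5.4 kHz.
5.4 kHz ≤ fs/2 = 26.3 kHz, appears at 5.4 kHz.
10.6 kHz ≤ fs/2 = 26.3 kHz, passes unchanged.
88.4 kHz mod fs = 35.8 kHz.
35.8 kHz > fs/2 = 26.3 kHz, folds to fs − 35.8 kHz = 16.8 kHz.
86.4 kHz and 124 kHz both map to 18.8 kHz.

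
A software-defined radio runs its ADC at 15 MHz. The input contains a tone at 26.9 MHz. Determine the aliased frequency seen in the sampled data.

3.1 MHz

26.9 MHz mod fs = 11.9 MHz.
11.9 MHz > fs/2 = 7.5 MHz, folds to fs − 11.9 MHz = 3.1 MHz.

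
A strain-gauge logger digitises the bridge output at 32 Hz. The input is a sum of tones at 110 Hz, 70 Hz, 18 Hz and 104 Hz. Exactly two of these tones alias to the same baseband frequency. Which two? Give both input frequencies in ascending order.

fs/2 = 16 Hz.
110 Hz mod fs = 14 Hz.
14 Hz ≤ fs/2 = 16 Hz, appears at 14 Hz.
70 Hz mod fs = 6 Hz.
6 Hz ≤ fs/2 = 16 Hz, appears at 6 Hz.
18 Hz > fs/2 = 16 Hz, folds to fs − 18 Hz = 14 Hz.
104 Hz mod fs = 8 Hz.
8 Hz ≤ fs/2 = 16 Hz, appears at 8 Hz.
18 Hz and 110 Hz both map to 14 Hz.

18 Hz, 110 Hz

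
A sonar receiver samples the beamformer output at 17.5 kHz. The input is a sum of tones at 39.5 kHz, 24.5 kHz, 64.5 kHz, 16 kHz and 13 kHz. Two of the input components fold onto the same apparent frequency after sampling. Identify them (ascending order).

13 kHz, 39.5 kHz

fs/2 = 8.75 kHz.
39.5 kHz mod fs = 4.5 kHz.
4.5 kHz ≤ fs/2 = 8.75 kHz, appears at 4.5 kHz.
24.5 kHz mod fs = 7 kHz.
7 kHz ≤ fs/2 = 8.75 kHz, appears at 7 kHz.
64.5 kHz mod fs = 12 kHz.
12 kHz > fs/2 = 8.75 kHz, folds to fs − 12 kHz = 5.5 kHz.
16 kHz > fs/2 = 8.75 kHz, folds to fs − 16 kHz = 1.5 kHz.
13 kHz > fs/2 = 8.75 kHz, folds to fs − 13 kHz = 4.5 kHz.
13 kHz and 39.5 kHz both map to 4.5 kHz.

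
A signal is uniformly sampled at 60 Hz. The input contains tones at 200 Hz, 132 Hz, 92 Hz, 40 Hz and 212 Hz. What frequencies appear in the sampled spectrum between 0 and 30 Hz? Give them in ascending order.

12 Hz, 20 Hz, 28 Hz

fs/2 = 30 Hz.
200 Hz mod fs = 20 Hz.
20 Hz ≤ fs/2 = 30 Hz, appears at 20 Hz.
132 Hz mod fs = 12 Hz.
12 Hz ≤ fs/2 = 30 Hz, appears at 12 Hz.
92 Hz mod fs = 32 Hz.
32 Hz > fs/2 = 30 Hz, folds to fs − 32 Hz = 28 Hz.
40 Hz > fs/2 = 30 Hz, folds to fs − 40 Hz = 20 Hz.
212 Hz mod fs = 32 Hz.
32 Hz > fs/2 = 30 Hz, folds to fs − 32 Hz = 28 Hz.
Distinct values: {12 Hz, 20 Hz, 28 Hz}.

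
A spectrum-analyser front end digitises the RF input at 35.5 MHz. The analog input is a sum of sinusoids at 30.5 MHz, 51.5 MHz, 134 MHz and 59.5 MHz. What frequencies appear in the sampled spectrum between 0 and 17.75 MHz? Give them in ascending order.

5 MHz, 8 MHz, 11.5 MHz, 16 MHz

fs/2 = 17.75 MHz.
30.5 MHz > fs/2 = 17.75 MHz, folds to fs − 30.5 MHz = 5 MHz.
51.5 MHz mod fs = 16 MHz.
16 MHz ≤ fs/2 = 17.75 MHz, appears at 16 MHz.
134 MHz mod fs = 27.5 MHz.
27.5 MHz > fs/2 = 17.75 MHz, folds to fs − 27.5 MHz = 8 MHz.
59.5 MHz mod fs = 24 MHz.
24 MHz > fs/2 = 17.75 MHz, folds to fs − 24 MHz = 11.5 MHz.
Distinct values: {5 MHz, 8 MHz, 11.5 MHz, 16 MHz}.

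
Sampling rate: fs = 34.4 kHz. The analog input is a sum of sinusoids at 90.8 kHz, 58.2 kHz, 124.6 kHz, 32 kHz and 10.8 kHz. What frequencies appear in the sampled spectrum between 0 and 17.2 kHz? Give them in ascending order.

2.4 kHz, 10.6 kHz, 10.8 kHz, 12.4 kHz, 13 kHz

fs/2 = 17.2 kHz.
90.8 kHz mod fs = 22 kHz.
22 kHz > fs/2 = 17.2 kHz, folds to fs − 22 kHz = 12.4 kHz.
58.2 kHz mod fs = 23.8 kHz.
23.8 kHz > fs/2 = 17.2 kHz, folds to fs − 23.8 kHz = 10.6 kHz.
124.6 kHz mod fs = 21.4 kHz.
21.4 kHz > fs/2 = 17.2 kHz, folds to fs − 21.4 kHz = 13 kHz.
32 kHz > fs/2 = 17.2 kHz, folds to fs − 32 kHz = 2.4 kHz.
10.8 kHz ≤ fs/2 = 17.2 kHz, passes unchanged.
Distinct values: {2.4 kHz, 10.6 kHz, 10.8 kHz, 12.4 kHz, 13 kHz}.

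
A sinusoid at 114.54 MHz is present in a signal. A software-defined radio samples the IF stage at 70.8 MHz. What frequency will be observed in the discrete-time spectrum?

114.54 MHz mod fs = 43.74 MHz.
43.74 MHz > fs/2 = 35.4 MHz, folds to fs − 43.74 MHz = 27.06 MHz.

27.06 MHz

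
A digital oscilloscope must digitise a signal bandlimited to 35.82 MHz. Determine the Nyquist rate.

71.64 MHz

Nyquist rate = 2 × 35.82 MHz = 71.64 MHz.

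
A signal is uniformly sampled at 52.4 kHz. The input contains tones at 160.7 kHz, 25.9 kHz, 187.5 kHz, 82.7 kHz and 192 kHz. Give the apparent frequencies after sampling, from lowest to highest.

fs/2 = 26.2 kHz.
160.7 kHz mod fs = 3.5 kHz.
3.5 kHz ≤ fs/2 = 26.2 kHz, appears at 3.5 kHz.
25.9 kHz ≤ fs/2 = 26.2 kHz, passes unchanged.
187.5 kHz mod fs = 30.3 kHz.
30.3 kHz > fs/2 = 26.2 kHz, folds to fs − 30.3 kHz = 22.1 kHz.
82.7 kHz mod fs = 30.3 kHz.
30.3 kHz > fs/2 = 26.2 kHz, folds to fs − 30.3 kHz = 22.1 kHz.
192 kHz mod fs = 34.8 kHz.
34.8 kHz > fs/2 = 26.2 kHz, folds to fs − 34.8 kHz = 17.6 kHz.
Distinct values: {3.5 kHz, 17.6 kHz, 22.1 kHz, 25.9 kHz}.

3.5 kHz, 17.6 kHz, 22.1 kHz, 25.9 kHz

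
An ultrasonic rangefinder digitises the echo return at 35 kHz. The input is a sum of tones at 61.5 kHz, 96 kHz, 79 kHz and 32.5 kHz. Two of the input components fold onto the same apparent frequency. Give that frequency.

fs/2 = 17.5 kHz.
61.5 kHz mod fs = 26.5 kHz.
26.5 kHz > fs/2 = 17.5 kHz, folds to fs − 26.5 kHz = 8.5 kHz.
96 kHz mod fs = 26 kHz.
26 kHz > fs/2 = 17.5 kHz, folds to fs − 26 kHz = 9 kHz.
79 kHz mod fs = 9 kHz.
9 kHz ≤ fs/2 = 17.5 kHz, appears at 9 kHz.
32.5 kHz > fs/2 = 17.5 kHz, folds to fs − 32.5 kHz = 2.5 kHz.
79 kHz and 96 kHz both map to 9 kHz.

9 kHz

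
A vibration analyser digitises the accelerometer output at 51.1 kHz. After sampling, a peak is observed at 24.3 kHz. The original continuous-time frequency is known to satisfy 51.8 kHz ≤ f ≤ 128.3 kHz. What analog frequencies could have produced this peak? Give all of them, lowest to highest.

75.4 kHz, 77.9 kHz, 126.5 kHz

Frequencies that alias to 24.3 kHz are k·fs ± 24.3 kHz for integer k ≥ 0.
k=0: 24.3 kHz.
k=1: 26.8 kHz, 75.4 kHz.
k=2: 77.9 kHz, 126.5 kHz.
k=3: 129 kHz, 177.6 kHz.
Within [51.8 kHz, 128.3 kHz]: 75.4 kHz, 77.9 kHz, 126.5 kHz.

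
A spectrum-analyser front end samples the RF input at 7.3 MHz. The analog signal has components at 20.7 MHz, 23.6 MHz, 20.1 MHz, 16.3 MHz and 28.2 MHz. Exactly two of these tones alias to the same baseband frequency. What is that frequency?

1.7 MHz

fs/2 = 3.65 MHz.
20.7 MHz mod fs = 6.1 MHz.
6.1 MHz > fs/2 = 3.65 MHz, folds to fs − 6.1 MHz = 1.2 MHz.
23.6 MHz mod fs = 1.7 MHz.
1.7 MHz ≤ fs/2 = 3.65 MHz, appears at 1.7 MHz.
20.1 MHz mod fs = 5.5 MHz.
5.5 MHz > fs/2 = 3.65 MHz, folds to fs − 5.5 MHz = 1.8 MHz.
16.3 MHz mod fs = 1.7 MHz.
1.7 MHz ≤ fs/2 = 3.65 MHz, appears at 1.7 MHz.
28.2 MHz mod fs = 6.3 MHz.
6.3 MHz > fs/2 = 3.65 MHz, folds to fs − 6.3 MHz = 1 MHz.
16.3 MHz and 23.6 MHz both map to 1.7 MHz.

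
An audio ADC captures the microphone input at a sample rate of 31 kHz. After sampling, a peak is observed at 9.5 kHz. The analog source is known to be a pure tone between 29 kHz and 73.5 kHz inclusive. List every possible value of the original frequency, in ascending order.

40.5 kHz, 52.5 kHz, 71.5 kHz

Frequencies that alias to 9.5 kHz are k·fs ± 9.5 kHz for integer k ≥ 0.
k=0: 9.5 kHz.
k=1: 21.5 kHz, 40.5 kHz.
k=2: 52.5 kHz, 71.5 kHz.
k=3: 83.5 kHz, 102.5 kHz.
Within [29 kHz, 73.5 kHz]: 40.5 kHz, 52.5 kHz, 71.5 kHz.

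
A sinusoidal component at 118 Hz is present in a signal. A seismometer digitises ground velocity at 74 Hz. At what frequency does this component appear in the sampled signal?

118 Hz mod fs = 44 Hz.
44 Hz > fs/2 = 37 Hz, folds to fs − 44 Hz = 30 Hz.

30 Hz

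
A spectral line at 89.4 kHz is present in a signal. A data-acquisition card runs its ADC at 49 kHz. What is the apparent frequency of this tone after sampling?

89.4 kHz mod fs = 40.4 kHz.
40.4 kHz > fs/2 = 24.5 kHz, folds to fs − 40.4 kHz = 8.6 kHz.

8.6 kHz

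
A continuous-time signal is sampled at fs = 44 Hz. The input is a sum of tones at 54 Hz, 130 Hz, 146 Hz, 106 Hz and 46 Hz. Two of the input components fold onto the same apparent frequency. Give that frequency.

fs/2 = 22 Hz.
54 Hz mod fs = 10 Hz.
10 Hz ≤ fs/2 = 22 Hz, appears at 10 Hz.
130 Hz mod fs = 42 Hz.
42 Hz > fs/2 = 22 Hz, folds to fs − 42 Hz = 2 Hz.
146 Hz mod fs = 14 Hz.
14 Hz ≤ fs/2 = 22 Hz, appears at 14 Hz.
106 Hz mod fs = 18 Hz.
18 Hz ≤ fs/2 = 22 Hz, appears at 18 Hz.
46 Hz mod fs = 2 Hz.
2 Hz ≤ fs/2 = 22 Hz, appears at 2 Hz.
46 Hz and 130 Hz both map to 2 Hz.

2 Hz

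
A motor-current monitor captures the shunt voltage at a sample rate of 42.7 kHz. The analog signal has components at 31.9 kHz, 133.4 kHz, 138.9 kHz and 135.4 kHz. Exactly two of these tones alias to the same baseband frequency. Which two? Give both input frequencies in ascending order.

fs/2 = 21.35 kHz.
31.9 kHz > fs/2 = 21.35 kHz, folds to fs − 31.9 kHz = 10.8 kHz.
133.4 kHz mod fs = 5.3 kHz.
5.3 kHz ≤ fs/2 = 21.35 kHz, appears at 5.3 kHz.
138.9 kHz mod fs = 10.8 kHz.
10.8 kHz ≤ fs/2 = 21.35 kHz, appears at 10.8 kHz.
135.4 kHz mod fs = 7.3 kHz.
7.3 kHz ≤ fs/2 = 21.35 kHz, appears at 7.3 kHz.
31.9 kHz and 138.9 kHz both map to 10.8 kHz.

31.9 kHz, 138.9 kHz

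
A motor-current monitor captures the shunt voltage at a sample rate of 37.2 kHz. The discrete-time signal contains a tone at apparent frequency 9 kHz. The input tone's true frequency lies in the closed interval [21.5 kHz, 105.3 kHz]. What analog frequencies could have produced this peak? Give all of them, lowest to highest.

Frequencies that alias to 9 kHz are k·fs ± 9 kHz for integer k ≥ 0.
k=0: 9 kHz.
k=1: 28.2 kHz, 46.2 kHz.
k=2: 65.4 kHz, 83.4 kHz.
k=3: 102.6 kHz, 120.6 kHz.
k=4: 139.8 kHz, 157.8 kHz.
Within [21.5 kHz, 105.3 kHz]: 28.2 kHz, 46.2 kHz, 65.4 kHz, 83.4 kHz, 102.6 kHz.

28.2 kHz, 46.2 kHz, 65.4 kHz, 83.4 kHz, 102.6 kHz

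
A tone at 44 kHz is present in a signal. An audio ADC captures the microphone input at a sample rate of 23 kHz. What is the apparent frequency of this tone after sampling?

44 kHz mod fs = 21 kHz.
21 kHz > fs/2 = 11.5 kHz, folds to fs − 21 kHz = 2 kHz.

2 kHz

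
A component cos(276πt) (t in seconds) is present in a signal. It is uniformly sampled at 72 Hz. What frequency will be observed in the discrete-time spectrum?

6 Hz

ω = 276π rad/s → f = ω/(2π) = 138 Hz.
138 Hz mod fs = 66 Hz.
66 Hz > fs/2 = 36 Hz, folds to fs − 66 Hz = 6 Hz.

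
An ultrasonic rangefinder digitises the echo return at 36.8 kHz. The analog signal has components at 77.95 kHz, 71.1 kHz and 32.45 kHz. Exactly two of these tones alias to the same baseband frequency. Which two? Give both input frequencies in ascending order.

fs/2 = 18.4 kHz.
77.95 kHz mod fs = 4.35 kHz.
4.35 kHz ≤ fs/2 = 18.4 kHz, appears at 4.35 kHz.
71.1 kHz mod fs = 34.3 kHz.
34.3 kHz > fs/2 = 18.4 kHz, folds to fs − 34.3 kHz = 2.5 kHz.
32.45 kHz > fs/2 = 18.4 kHz, folds to fs − 32.45 kHz = 4.35 kHz.
32.45 kHz and 77.95 kHz both map to 4.35 kHz.

32.45 kHz, 77.95 kHz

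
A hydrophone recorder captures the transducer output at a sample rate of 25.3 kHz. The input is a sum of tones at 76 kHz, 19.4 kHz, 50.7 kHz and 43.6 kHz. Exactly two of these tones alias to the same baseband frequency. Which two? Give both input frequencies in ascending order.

50.7 kHz, 76 kHz

fs/2 = 12.65 kHz.
76 kHz mod fs = 0.1 kHz.
0.1 kHz ≤ fs/2 = 12.65 kHz, appears at 0.1 kHz.
19.4 kHz > fs/2 = 12.65 kHz, folds to fs − 19.4 kHz = 5.9 kHz.
50.7 kHz mod fs = 0.1 kHz.
0.1 kHz ≤ fs/2 = 12.65 kHz, appears at 0.1 kHz.
43.6 kHz mod fs = 18.3 kHz.
18.3 kHz > fs/2 = 12.65 kHz, folds to fs − 18.3 kHz = 7 kHz.
50.7 kHz and 76 kHz both map to 0.1 kHz.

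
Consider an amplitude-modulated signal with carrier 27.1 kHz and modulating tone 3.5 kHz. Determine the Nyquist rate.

61.2 kHz

AM sidebands sit at fc ± fm = 23.6 kHz and 30.6 kHz.
Highest-frequency component: 30.6 kHz.
Nyquist rate = 2 × 30.6 kHz = 61.2 kHz.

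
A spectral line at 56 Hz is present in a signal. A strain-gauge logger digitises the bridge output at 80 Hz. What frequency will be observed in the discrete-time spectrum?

24 Hz

56 Hz > fs/2 = 40 Hz, folds to fs − 56 Hz = 24 Hz.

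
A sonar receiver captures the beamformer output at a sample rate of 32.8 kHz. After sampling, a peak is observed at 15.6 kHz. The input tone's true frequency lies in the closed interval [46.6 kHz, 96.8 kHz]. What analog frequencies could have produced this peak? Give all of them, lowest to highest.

Frequencies that alias to 15.6 kHz are k·fs ± 15.6 kHz for integer k ≥ 0.
k=0: 15.6 kHz.
k=1: 17.2 kHz, 48.4 kHz.
k=2: 50 kHz, 81.2 kHz.
k=3: 82.8 kHz, 114 kHz.
k=4: 115.6 kHz, 146.8 kHz.
Within [46.6 kHz, 96.8 kHz]: 48.4 kHz, 50 kHz, 81.2 kHz, 82.8 kHz.

48.4 kHz, 50 kHz, 81.2 kHz, 82.8 kHz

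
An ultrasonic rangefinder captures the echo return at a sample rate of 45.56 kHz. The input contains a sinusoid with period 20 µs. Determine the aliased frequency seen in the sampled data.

4.44 kHz

T = 20 µs → f = 1/T = 50 kHz.
50 kHz mod fs = 4.44 kHz.
4.44 kHz ≤ fs/2 = 22.78 kHz, appears at 4.44 kHz.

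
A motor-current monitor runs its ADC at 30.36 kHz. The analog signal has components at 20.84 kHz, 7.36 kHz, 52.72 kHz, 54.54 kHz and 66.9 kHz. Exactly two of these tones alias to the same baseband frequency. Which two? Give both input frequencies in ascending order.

fs/2 = 15.18 kHz.
20.84 kHz > fs/2 = 15.18 kHz, folds to fs − 20.84 kHz = 9.52 kHz.
7.36 kHz ≤ fs/2 = 15.18 kHz, passes unchanged.
52.72 kHz mod fs = 22.36 kHz.
22.36 kHz > fs/2 = 15.18 kHz, folds to fs − 22.36 kHz = 8 kHz.
54.54 kHz mod fs = 24.18 kHz.
24.18 kHz > fs/2 = 15.18 kHz, folds to fs − 24.18 kHz = 6.18 kHz.
66.9 kHz mod fs = 6.18 kHz.
6.18 kHz ≤ fs/2 = 15.18 kHz, appears at 6.18 kHz.
54.54 kHz and 66.9 kHz both map to 6.18 kHz.

54.54 kHz, 66.9 kHz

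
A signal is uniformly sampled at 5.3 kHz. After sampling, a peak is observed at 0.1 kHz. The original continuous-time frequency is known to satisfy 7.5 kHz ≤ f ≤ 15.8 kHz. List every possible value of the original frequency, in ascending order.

Frequencies that alias to 0.1 kHz are k·fs ± 0.1 kHz for integer k ≥ 0.
k=0: 0.1 kHz.
k=1: 5.2 kHz, 5.4 kHz.
k=2: 10.5 kHz, 10.7 kHz.
k=3: 15.8 kHz, 16 kHz.
k=4: 21.1 kHz, 21.3 kHz.
Within [7.5 kHz, 15.8 kHz]: 10.5 kHz, 10.7 kHz, 15.8 kHz.

10.5 kHz, 10.7 kHz, 15.8 kHz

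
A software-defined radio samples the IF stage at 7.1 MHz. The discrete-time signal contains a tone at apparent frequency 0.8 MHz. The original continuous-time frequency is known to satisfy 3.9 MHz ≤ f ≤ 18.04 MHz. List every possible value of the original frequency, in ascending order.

6.3 MHz, 7.9 MHz, 13.4 MHz, 15 MHz

Frequencies that alias to 0.8 MHz are k·fs ± 0.8 MHz for integer k ≥ 0.
k=0: 0.8 MHz.
k=1: 6.3 MHz, 7.9 MHz.
k=2: 13.4 MHz, 15 MHz.
k=3: 20.5 MHz, 22.1 MHz.
Within [3.9 MHz, 18.04 MHz]: 6.3 MHz, 7.9 MHz, 13.4 MHz, 15 MHz.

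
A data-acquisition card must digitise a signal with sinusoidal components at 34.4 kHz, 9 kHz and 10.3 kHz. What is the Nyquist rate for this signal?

Highest-frequency component: 34.4 kHz.
Nyquist rate = 2 × 34.4 kHz = 68.8 kHz.

68.8 kHz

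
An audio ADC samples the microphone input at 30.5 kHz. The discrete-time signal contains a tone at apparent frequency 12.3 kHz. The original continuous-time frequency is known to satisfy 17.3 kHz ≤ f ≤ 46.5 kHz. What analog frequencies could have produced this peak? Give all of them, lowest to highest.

Frequencies that alias to 12.3 kHz are k·fs ± 12.3 kHz for integer k ≥ 0.
k=0: 12.3 kHz.
k=1: 18.2 kHz, 42.8 kHz.
k=2: 48.7 kHz, 73.3 kHz.
Within [17.3 kHz, 46.5 kHz]: 18.2 kHz, 42.8 kHz.

18.2 kHz, 42.8 kHz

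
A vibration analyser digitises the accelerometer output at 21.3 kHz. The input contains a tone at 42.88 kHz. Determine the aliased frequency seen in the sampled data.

0.28 kHz

42.88 kHz mod fs = 0.28 kHz.
0.28 kHz ≤ fs/2 = 10.65 kHz, appears at 0.28 kHz.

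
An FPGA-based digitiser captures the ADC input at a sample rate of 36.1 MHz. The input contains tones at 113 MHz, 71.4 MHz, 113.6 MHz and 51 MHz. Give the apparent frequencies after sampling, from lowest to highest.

fs/2 = 18.05 MHz.
113 MHz mod fs = 4.7 MHz.
4.7 MHz ≤ fs/2 = 18.05 MHz, appears at 4.7 MHz.
71.4 MHz mod fs = 35.3 MHz.
35.3 MHz > fs/2 = 18.05 MHz, folds to fs − 35.3 MHz = 0.8 MHz.
113.6 MHz mod fs = 5.3 MHz.
5.3 MHz ≤ fs/2 = 18.05 MHz, appears at 5.3 MHz.
51 MHz mod fs = 14.9 MHz.
14.9 MHz ≤ fs/2 = 18.05 MHz, appears at 14.9 MHz.
Distinct values: {0.8 MHz, 4.7 MHz, 5.3 MHz, 14.9 MHz}.

0.8 MHz, 4.7 MHz, 5.3 MHz, 14.9 MHz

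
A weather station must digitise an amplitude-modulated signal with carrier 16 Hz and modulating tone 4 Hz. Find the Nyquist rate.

AM sidebands sit at fc ± fm = 12 Hz and 20 Hz.
Highest-frequency component: 20 Hz.
Nyquist rate = 2 × 20 Hz = 40 Hz.

40 Hz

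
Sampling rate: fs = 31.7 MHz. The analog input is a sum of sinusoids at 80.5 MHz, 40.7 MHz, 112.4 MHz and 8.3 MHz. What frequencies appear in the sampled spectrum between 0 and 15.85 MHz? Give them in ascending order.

fs/2 = 15.85 MHz.
80.5 MHz mod fs = 17.1 MHz.
17.1 MHz > fs/2 = 15.85 MHz, folds to fs − 17.1 MHz = 14.6 MHz.
40.7 MHz mod fs = 9 MHz.
9 MHz ≤ fs/2 = 15.85 MHz, appears at 9 MHz.
112.4 MHz mod fs = 17.3 MHz.
17.3 MHz > fs/2 = 15.85 MHz, folds to fs − 17.3 MHz = 14.4 MHz.
8.3 MHz ≤ fs/2 = 15.85 MHz, passes unchanged.
Distinct values: {8.3 MHz, 9 MHz, 14.4 MHz, 14.6 MHz}.

8.3 MHz, 9 MHz, 14.4 MHz, 14.6 MHz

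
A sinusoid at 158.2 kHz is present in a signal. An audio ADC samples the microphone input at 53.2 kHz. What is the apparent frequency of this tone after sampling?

1.4 kHz

158.2 kHz mod fs = 51.8 kHz.
51.8 kHz > fs/2 = 26.6 kHz, folds to fs − 51.8 kHz = 1.4 kHz.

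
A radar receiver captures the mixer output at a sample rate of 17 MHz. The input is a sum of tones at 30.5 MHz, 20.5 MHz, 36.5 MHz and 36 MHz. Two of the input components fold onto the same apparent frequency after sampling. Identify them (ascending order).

20.5 MHz, 30.5 MHz

fs/2 = 8.5 MHz.
30.5 MHz mod fs = 13.5 MHz.
13.5 MHz > fs/2 = 8.5 MHz, folds to fs − 13.5 MHz = 3.5 MHz.
20.5 MHz mod fs = 3.5 MHz.
3.5 MHz ≤ fs/2 = 8.5 MHz, appears at 3.5 MHz.
36.5 MHz mod fs = 2.5 MHz.
2.5 MHz ≤ fs/2 = 8.5 MHz, appears at 2.5 MHz.
36 MHz mod fs = 2 MHz.
2 MHz ≤ fs/2 = 8.5 MHz, appears at 2 MHz.
20.5 MHz and 30.5 MHz both map to 3.5 MHz.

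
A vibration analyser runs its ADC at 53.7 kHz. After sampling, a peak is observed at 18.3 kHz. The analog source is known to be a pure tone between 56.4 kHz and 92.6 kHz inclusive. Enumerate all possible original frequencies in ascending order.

72 kHz, 89.1 kHz

Frequencies that alias to 18.3 kHz are k·fs ± 18.3 kHz for integer k ≥ 0.
k=0: 18.3 kHz.
k=1: 35.4 kHz, 72 kHz.
k=2: 89.1 kHz, 125.7 kHz.
k=3: 142.8 kHz, 179.4 kHz.
Within [56.4 kHz, 92.6 kHz]: 72 kHz, 89.1 kHz.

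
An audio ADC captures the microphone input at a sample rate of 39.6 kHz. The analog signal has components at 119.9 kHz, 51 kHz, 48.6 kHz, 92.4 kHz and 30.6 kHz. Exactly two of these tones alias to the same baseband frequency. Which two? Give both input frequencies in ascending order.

fs/2 = 19.8 kHz.
119.9 kHz mod fs = 1.1 kHz.
1.1 kHz ≤ fs/2 = 19.8 kHz, appears at 1.1 kHz.
51 kHz mod fs = 11.4 kHz.
11.4 kHz ≤ fs/2 = 19.8 kHz, appears at 11.4 kHz.
48.6 kHz mod fs = 9 kHz.
9 kHz ≤ fs/2 = 19.8 kHz, appears at 9 kHz.
92.4 kHz mod fs = 13.2 kHz.
13.2 kHz ≤ fs/2 = 19.8 kHz, appears at 13.2 kHz.
30.6 kHz > fs/2 = 19.8 kHz, folds to fs − 30.6 kHz = 9 kHz.
30.6 kHz and 48.6 kHz both map to 9 kHz.

30.6 kHz, 48.6 kHz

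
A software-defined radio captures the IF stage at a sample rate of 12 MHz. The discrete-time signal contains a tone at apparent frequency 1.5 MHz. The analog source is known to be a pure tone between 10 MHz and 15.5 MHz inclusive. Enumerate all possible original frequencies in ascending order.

Frequencies that alias to 1.5 MHz are k·fs ± 1.5 MHz for integer k ≥ 0.
k=0: 1.5 MHz.
k=1: 10.5 MHz, 13.5 MHz.
k=2: 22.5 MHz, 25.5 MHz.
Within [10 MHz, 15.5 MHz]: 10.5 MHz, 13.5 MHz.

10.5 MHz, 13.5 MHz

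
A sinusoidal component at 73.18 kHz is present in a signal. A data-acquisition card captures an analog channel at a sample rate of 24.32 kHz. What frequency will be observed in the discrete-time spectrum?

73.18 kHz mod fs = 0.22 kHz.
0.22 kHz ≤ fs/2 = 12.16 kHz, appears at 0.22 kHz.

0.22 kHz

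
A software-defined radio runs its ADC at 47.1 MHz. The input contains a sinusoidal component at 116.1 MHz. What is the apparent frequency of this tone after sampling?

116.1 MHz mod fs = 21.9 MHz.
21.9 MHz ≤ fs/2 = 23.55 MHz, appears at 21.9 MHz.

21.9 MHz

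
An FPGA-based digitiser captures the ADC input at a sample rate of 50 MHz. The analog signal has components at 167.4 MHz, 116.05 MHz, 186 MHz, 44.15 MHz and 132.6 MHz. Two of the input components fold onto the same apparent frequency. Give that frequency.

fs/2 = 25 MHz.
167.4 MHz mod fs = 17.4 MHz.
17.4 MHz ≤ fs/2 = 25 MHz, appears at 17.4 MHz.
116.05 MHz mod fs = 16.05 MHz.
16.05 MHz ≤ fs/2 = 25 MHz, appears at 16.05 MHz.
186 MHz mod fs = 36 MHz.
36 MHz > fs/2 = 25 MHz, folds to fs − 36 MHz = 14 MHz.
44.15 MHz > fs/2 = 25 MHz, folds to fs − 44.15 MHz = 5.85 MHz.
132.6 MHz mod fs = 32.6 MHz.
32.6 MHz > fs/2 = 25 MHz, folds to fs − 32.6 MHz = 17.4 MHz.
132.6 MHz and 167.4 MHz both map to 17.4 MHz.

17.4 MHz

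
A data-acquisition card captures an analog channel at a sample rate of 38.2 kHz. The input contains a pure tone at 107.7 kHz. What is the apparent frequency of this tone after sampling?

107.7 kHz mod fs = 31.3 kHz.
31.3 kHz > fs/2 = 19.1 kHz, folds to fs − 31.3 kHz = 6.9 kHz.

6.9 kHz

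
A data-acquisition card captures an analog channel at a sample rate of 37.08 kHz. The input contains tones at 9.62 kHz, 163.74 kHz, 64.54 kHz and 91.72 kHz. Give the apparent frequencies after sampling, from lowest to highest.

fs/2 = 18.54 kHz.
9.62 kHz ≤ fs/2 = 18.54 kHz, passes unchanged.
163.74 kHz mod fs = 15.42 kHz.
15.42 kHz ≤ fs/2 = 18.54 kHz, appears at 15.42 kHz.
64.54 kHz mod fs = 27.46 kHz.
27.46 kHz > fs/2 = 18.54 kHz, folds to fs − 27.46 kHz = 9.62 kHz.
91.72 kHz mod fs = 17.56 kHz.
17.56 kHz ≤ fs/2 = 18.54 kHz, appears at 17.56 kHz.
Distinct values: {9.62 kHz, 15.42 kHz, 17.56 kHz}.

9.62 kHz, 15.42 kHz, 17.56 kHz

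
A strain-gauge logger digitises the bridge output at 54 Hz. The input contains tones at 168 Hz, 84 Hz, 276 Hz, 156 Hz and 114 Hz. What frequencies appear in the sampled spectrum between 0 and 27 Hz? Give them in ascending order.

fs/2 = 27 Hz.
168 Hz mod fs = 6 Hz.
6 Hz ≤ fs/2 = 27 Hz, appears at 6 Hz.
84 Hz mod fs = 30 Hz.
30 Hz > fs/2 = 27 Hz, folds to fs − 30 Hz = 24 Hz.
276 Hz mod fs = 6 Hz.
6 Hz ≤ fs/2 = 27 Hz, appears at 6 Hz.
156 Hz mod fs = 48 Hz.
48 Hz > fs/2 = 27 Hz, folds to fs − 48 Hz = 6 Hz.
114 Hz mod fs = 6 Hz.
6 Hz ≤ fs/2 = 27 Hz, appears at 6 Hz.
Distinct values: {6 Hz, 24 Hz}.

6 Hz, 24 Hz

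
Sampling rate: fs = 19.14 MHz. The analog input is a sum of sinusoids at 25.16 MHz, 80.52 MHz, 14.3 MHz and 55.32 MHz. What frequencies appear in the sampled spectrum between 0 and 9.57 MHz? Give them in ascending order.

fs/2 = 9.57 MHz.
25.16 MHz mod fs = 6.02 MHz.
6.02 MHz ≤ fs/2 = 9.57 MHz, appears at 6.02 MHz.
80.52 MHz mod fs = 3.96 MHz.
3.96 MHz ≤ fs/2 = 9.57 MHz, appears at 3.96 MHz.
14.3 MHz > fs/2 = 9.57 MHz, folds to fs − 14.3 MHz = 4.84 MHz.
55.32 MHz mod fs = 17.04 MHz.
17.04 MHz > fs/2 = 9.57 MHz, folds to fs − 17.04 MHz = 2.1 MHz.
Distinct values: {2.1 MHz, 3.96 MHz, 4.84 MHz, 6.02 MHz}.

2.1 MHz, 3.96 MHz, 4.84 MHz, 6.02 MHz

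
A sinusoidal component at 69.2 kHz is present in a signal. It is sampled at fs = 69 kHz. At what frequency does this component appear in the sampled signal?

69.2 kHz mod fs = 0.2 kHz.
0.2 kHz ≤ fs/2 = 34.5 kHz, appears at 0.2 kHz.

0.2 kHz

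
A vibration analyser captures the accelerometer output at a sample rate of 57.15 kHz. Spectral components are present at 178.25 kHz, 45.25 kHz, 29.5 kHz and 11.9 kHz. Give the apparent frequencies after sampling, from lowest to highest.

6.8 kHz, 11.9 kHz, 27.65 kHz

fs/2 = 28.575 kHz.
178.25 kHz mod fs = 6.8 kHz.
6.8 kHz ≤ fs/2 = 28.575 kHz, appears at 6.8 kHz.
45.25 kHz > fs/2 = 28.575 kHz, folds to fs − 45.25 kHz = 11.9 kHz.
29.5 kHz > fs/2 = 28.575 kHz, folds to fs − 29.5 kHz = 27.65 kHz.
11.9 kHz ≤ fs/2 = 28.575 kHz, passes unchanged.
Distinct values: {6.8 kHz, 11.9 kHz, 27.65 kHz}.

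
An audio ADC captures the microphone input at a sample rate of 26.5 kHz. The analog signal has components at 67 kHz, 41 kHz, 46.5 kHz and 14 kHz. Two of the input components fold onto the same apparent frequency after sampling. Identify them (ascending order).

fs/2 = 13.25 kHz.
67 kHz mod fs = 14 kHz.
14 kHz > fs/2 = 13.25 kHz, folds to fs − 14 kHz = 12.5 kHz.
41 kHz mod fs = 14.5 kHz.
14.5 kHz > fs/2 = 13.25 kHz, folds to fs − 14.5 kHz = 12 kHz.
46.5 kHz mod fs = 20 kHz.
20 kHz > fs/2 = 13.25 kHz, folds to fs − 20 kHz = 6.5 kHz.
14 kHz > fs/2 = 13.25 kHz, folds to fs − 14 kHz = 12.5 kHz.
14 kHz and 67 kHz both map to 12.5 kHz.

14 kHz, 67 kHz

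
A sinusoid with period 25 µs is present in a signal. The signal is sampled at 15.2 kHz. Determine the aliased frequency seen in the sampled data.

5.6 kHz

T = 25 µs → f = 1/T = 40 kHz.
40 kHz mod fs = 9.6 kHz.
9.6 kHz > fs/2 = 7.6 kHz, folds to fs − 9.6 kHz = 5.6 kHz.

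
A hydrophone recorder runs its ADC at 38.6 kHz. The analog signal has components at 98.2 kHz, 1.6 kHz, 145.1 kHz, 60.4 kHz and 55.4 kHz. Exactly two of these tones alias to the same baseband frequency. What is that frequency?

16.8 kHz

fs/2 = 19.3 kHz.
98.2 kHz mod fs = 21 kHz.
21 kHz > fs/2 = 19.3 kHz, folds to fs − 21 kHz = 17.6 kHz.
1.6 kHz ≤ fs/2 = 19.3 kHz, passes unchanged.
145.1 kHz mod fs = 29.3 kHz.
29.3 kHz > fs/2 = 19.3 kHz, folds to fs − 29.3 kHz = 9.3 kHz.
60.4 kHz mod fs = 21.8 kHz.
21.8 kHz > fs/2 = 19.3 kHz, folds to fs − 21.8 kHz = 16.8 kHz.
55.4 kHz mod fs = 16.8 kHz.
16.8 kHz ≤ fs/2 = 19.3 kHz, appears at 16.8 kHz.
55.4 kHz and 60.4 kHz both map to 16.8 kHz.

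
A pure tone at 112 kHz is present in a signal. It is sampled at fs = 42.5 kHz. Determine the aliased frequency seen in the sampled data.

112 kHz mod fs = 27 kHz.
27 kHz > fs/2 = 21.25 kHz, folds to fs − 27 kHz = 15.5 kHz.

15.5 kHz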